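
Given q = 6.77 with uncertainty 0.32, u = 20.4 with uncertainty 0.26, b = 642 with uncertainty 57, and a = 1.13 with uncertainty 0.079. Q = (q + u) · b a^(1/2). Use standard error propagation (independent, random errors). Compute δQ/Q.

0.0966

Let w = q + u = 27.2. δw = √(δq² + δu²) = √(0.102 + 0.0676) = 0.412, so δw/w = 0.0152.
Q is then a monomial in w, b, a:
δQ/Q = √((δw/w)² + (1·δb/b)² + (½·δa/a)²) = √(0.000230 + 0.00788 + 0.00122) = 0.0966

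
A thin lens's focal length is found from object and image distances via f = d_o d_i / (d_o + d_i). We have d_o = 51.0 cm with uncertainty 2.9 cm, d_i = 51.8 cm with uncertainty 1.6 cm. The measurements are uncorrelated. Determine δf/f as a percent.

∂f/∂d_o = (d_i/(d_o+d_i))² = 0.254;  ∂f/∂d_i = (d_o/(d_o+d_i))² = 0.246
δf = √((∂f/∂d_o · δd_o)² + (∂f/∂d_i · δd_i)²) = √(0.542 + 0.155) = 0.835 cm
f = 25.7 cm, so δf/f = 0.835/25.7 = 0.0325.

3.25%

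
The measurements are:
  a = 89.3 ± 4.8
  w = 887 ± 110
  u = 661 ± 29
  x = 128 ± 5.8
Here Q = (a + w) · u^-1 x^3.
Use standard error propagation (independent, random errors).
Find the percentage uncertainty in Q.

18.2%

Let h = a + w = 976. δh = √(δa² + δw²) = √(23.0 + 12100) = 110, so δh/h = 0.113.
Q is then a monomial in h, u, x:
δQ/Q = √((δh/h)² + (-1·δu/u)² + (3·δx/x)²) = √(0.0127 + 0.00192 + 0.0185) = 0.182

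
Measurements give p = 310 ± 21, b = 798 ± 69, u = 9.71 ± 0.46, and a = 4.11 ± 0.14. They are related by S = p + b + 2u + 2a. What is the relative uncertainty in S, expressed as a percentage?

Absolute uncertainties add in quadrature for a linear combination:
  (δp)² = 441;  (δb)² = 4760;  (2·δu)² = 0.846;  (2·δa)² = 0.0784
δS = √(5200) = 72.1
S = 1140, so δS/S = 72.1/1140 = 0.0635.

6.35%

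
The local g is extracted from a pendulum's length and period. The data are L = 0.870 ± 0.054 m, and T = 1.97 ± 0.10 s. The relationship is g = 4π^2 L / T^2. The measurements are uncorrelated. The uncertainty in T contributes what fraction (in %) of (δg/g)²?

(δg/g)² = (1·δL/L)² + (-2·δT/T)²
  L term: (1×0.0621)² = 0.00385
  T term: (-2×0.0508)² = 0.0103
Total = 0.0142. Share from T = 0.0103/0.0142 = 0.728.

72.8%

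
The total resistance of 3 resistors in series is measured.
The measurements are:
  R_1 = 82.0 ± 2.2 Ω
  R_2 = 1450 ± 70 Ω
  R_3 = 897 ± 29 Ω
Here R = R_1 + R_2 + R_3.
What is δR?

75.8 Ω

For a sum/difference, combine absolute errors in quadrature:
  (δR_1)² = 4.84;  (δR_2)² = 4900;  (δR_3)² = 841
δR = √(5750) = 75.8 Ω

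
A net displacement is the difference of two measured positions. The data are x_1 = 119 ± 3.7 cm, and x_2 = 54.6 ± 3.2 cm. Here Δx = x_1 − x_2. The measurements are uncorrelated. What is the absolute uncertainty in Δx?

Δx is a linear combination, so absolute uncertainties add in quadrature:
  (δx_1)² = 13.7;  (δx_2)² = 10.2
δΔx = √(23.9) = 4.89 cm

4.89 cm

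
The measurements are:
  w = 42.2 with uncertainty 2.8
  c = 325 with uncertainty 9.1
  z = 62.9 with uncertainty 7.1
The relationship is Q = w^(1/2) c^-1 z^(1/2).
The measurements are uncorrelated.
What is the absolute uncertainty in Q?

0.0113

Q is a product of powers, so relative uncertainties combine in quadrature:
  (½·δw/w)² = (0.5×0.0664)² = 0.00110;  (-1·δc/c)² = (-1×0.0280)² = 0.000784;  (½·δz/z)² = (0.5×0.113)² = 0.00319
δQ/Q = √(0.00507) = 0.0712
Q = 0.159, so δQ = 0.0712 × 0.159 = 0.0113.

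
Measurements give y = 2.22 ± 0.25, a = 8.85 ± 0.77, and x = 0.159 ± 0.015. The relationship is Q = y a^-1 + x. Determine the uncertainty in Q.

Let p = y·a^-1 = 0.251. δp/p = √((1·δy/y)² + (-1·δa/a)²) = √(0.0127 + 0.00757) = 0.142, so δp = 0.0357.
Q = p + x: δQ = √(δp² + δx²) = √(0.00127 + 0.000225) = 0.0387

0.0387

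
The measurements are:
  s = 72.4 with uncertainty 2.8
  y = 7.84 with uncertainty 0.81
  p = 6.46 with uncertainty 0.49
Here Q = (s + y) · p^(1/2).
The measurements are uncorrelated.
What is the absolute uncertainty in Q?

Let u = s + y = 80.2. δu = √(δs² + δy²) = √(7.84 + 0.656) = 2.91, so δu/u = 0.0363.
Q is then a monomial in u, p:
δQ/Q = √((δu/u)² + (½·δp/p)²) = √(0.00132 + 0.00144) = 0.0525
Q = 204, so δQ = 0.0525 × 204 = 10.7.

10.7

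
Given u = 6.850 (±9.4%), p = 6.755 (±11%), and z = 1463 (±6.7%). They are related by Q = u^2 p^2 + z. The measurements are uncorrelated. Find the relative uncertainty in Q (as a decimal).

0.174

Let w = u^2·p^2 = 2141. δw/w = √((2·δu/u)² + (2·δp/p)²) = √(0.0353 + 0.0484) = 0.289, so δw = 620.
Q = w + z: δQ = √(δw² + δz²) = √(3.84e+05 + 9610) = 627
Q = 3604, so δQ/Q = 627/3604 = 0.174.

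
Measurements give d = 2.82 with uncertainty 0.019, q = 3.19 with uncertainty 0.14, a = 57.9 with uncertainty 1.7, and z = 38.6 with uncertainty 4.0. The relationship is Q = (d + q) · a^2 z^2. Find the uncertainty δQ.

6.51e+06

Let u = d + q = 6.01. δu = √(δd² + δq²) = √(0.000361 + 0.0196) = 0.141, so δu/u = 0.0235.
Q is then a monomial in u, a, z:
δQ/Q = √((δu/u)² + (2·δa/a)² + (2·δz/z)²) = √(0.000553 + 0.00345 + 0.0430) = 0.217
Q = 3e+07, so δQ = 0.217 × 3e+07 = 6.51e+06.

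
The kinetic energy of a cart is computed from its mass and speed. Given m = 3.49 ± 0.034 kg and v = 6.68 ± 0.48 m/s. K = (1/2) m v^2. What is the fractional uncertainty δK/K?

0.144

For a monomial K ∝ m, v^2, fractional errors add in quadrature:
  (1·δm/m)² = (1×0.00974)² = 9.49e-05;  (2·δv/v)² = (2×0.0719)² = 0.0207
δK/K = √(0.0207) = 0.144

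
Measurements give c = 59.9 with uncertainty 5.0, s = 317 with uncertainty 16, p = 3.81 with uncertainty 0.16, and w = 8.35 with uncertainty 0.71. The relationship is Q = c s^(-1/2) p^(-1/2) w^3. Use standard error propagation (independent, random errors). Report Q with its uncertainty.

Q is a product of powers, so relative uncertainties combine in quadrature:
  (1·δc/c)² = (1×0.0835)² = 0.00697;  (−½·δs/s)² = (-0.5×0.0505)² = 0.000637;  (−½·δp/p)² = (-0.5×0.0420)² = 0.000441;  (3·δw/w)² = (3×0.0850)² = 0.0651
δQ/Q = √(0.0731) = 0.270
Q = 1000, so δQ = 0.270 × 1000 = 271.

1000 ± 271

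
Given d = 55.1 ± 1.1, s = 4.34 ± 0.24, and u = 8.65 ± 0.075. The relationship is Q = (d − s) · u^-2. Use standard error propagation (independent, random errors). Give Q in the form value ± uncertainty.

0.678 ± 0.0191

Let w = d − s = 50.8. δw = √(δd² + δs²) = √(1.21 + 0.0576) = 1.13, so δw/w = 0.0222.
Q is then a monomial in w, u:
δQ/Q = √((δw/w)² + (-2·δu/u)²) = √(0.000492 + 0.000301) = 0.0282
Q = 0.678, so δQ = 0.0282 × 0.678 = 0.0191.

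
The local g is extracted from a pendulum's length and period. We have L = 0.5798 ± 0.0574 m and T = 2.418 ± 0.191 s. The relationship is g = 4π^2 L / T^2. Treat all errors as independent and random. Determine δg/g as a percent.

Relative error in a monomial: (δg/g)² = Σ (nᵢ · δxᵢ/xᵢ)².
  (1·δL/L)² = (1×0.0990)² = 0.00980;  (-2·δT/T)² = (-2×0.0790)² = 0.0250
δg/g = √(0.0348) = 0.186

18.6%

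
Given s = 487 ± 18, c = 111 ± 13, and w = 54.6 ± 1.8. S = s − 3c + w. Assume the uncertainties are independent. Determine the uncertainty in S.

43.0

S is a linear combination, so absolute uncertainties add in quadrature:
  (δs)² = 324;  (3·δc)² = 1520;  (δw)² = 3.24
δS = √(1850) = 43.0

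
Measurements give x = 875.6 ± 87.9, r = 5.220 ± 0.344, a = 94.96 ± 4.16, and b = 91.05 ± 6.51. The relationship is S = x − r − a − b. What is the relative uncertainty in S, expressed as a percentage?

12.9%

S is a linear combination, so absolute uncertainties add in quadrature:
  (δx)² = 7730;  (δr)² = 0.118;  (δa)² = 17.3;  (δb)² = 42.4
δS = √(7790) = 88.2
S = 684.4, so δS/S = 88.2/684.4 = 0.129.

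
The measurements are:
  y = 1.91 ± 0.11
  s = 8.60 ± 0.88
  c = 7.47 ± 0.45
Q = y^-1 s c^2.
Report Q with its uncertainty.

For a monomial Q ∝ y^-1, s, c^2, fractional errors add in quadrature:
  (-1·δy/y)² = (-1×0.0576)² = 0.00332;  (1·δs/s)² = (1×0.102)² = 0.0105;  (2·δc/c)² = (2×0.0602)² = 0.0145
δQ/Q = √(0.0283) = 0.168
Q = 251, so δQ = 0.168 × 251 = 42.3.

251 ± 42.3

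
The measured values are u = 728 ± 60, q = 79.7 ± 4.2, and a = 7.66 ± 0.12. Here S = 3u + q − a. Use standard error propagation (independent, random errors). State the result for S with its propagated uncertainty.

2260 ± 180

S is a linear combination, so absolute uncertainties add in quadrature:
  (3·δu)² = 32400;  (δq)² = 17.6;  (δa)² = 0.0144
δS = √(32400) = 180
S = 2260.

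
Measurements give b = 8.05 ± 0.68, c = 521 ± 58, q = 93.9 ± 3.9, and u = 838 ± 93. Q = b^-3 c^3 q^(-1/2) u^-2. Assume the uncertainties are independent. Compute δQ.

Q is a product of powers, so relative uncertainties combine in quadrature:
  (-3·δb/b)² = (-3×0.0845)² = 0.0642;  (3·δc/c)² = (3×0.111)² = 0.112;  (−½·δq/q)² = (-0.5×0.0415)² = 0.000431;  (-2·δu/u)² = (-2×0.111)² = 0.0493
δQ/Q = √(0.225) = 0.475
Q = 0.0398, so δQ = 0.475 × 0.0398 = 0.0189.

0.0189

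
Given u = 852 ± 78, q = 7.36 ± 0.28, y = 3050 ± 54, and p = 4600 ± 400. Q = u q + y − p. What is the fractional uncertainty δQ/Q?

0.157

Let w = u·q = 6270. δw/w = √((1·δu/u)² + (1·δq/q)²) = √(0.00838 + 0.00145) = 0.0991, so δw = 622.
Q = w + y − p: δQ = √(δw² + δy² + δp²) = √(3.86e+05 + 2920 + 1.6e+05) = 741
Q = 4720, so δQ/Q = 741/4720 = 0.157.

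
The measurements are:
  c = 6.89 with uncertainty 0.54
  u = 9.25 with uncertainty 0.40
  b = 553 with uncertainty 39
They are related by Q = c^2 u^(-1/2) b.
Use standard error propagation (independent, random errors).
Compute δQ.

Products/powers → add relative errors in quadrature, weighted by exponent:
  (2·δc/c)² = (2×0.0784)² = 0.0246;  (−½·δu/u)² = (-0.5×0.0432)² = 0.000467;  (1·δb/b)² = (1×0.0705)² = 0.00497
δQ/Q = √(0.0300) = 0.173
Q = 8630, so δQ = 0.173 × 8630 = 1500.

1500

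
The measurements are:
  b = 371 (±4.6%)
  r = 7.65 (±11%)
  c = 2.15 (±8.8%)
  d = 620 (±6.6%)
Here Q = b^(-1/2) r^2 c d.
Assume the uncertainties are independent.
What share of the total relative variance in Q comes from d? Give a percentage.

7.14%

(δQ/Q)² = (−½·δb/b)² + (2·δr/r)² + (1·δc/c)² + (1·δd/d)²
  b term: (-0.5×0.0460)² = 0.000529
  r term: (2×0.110)² = 0.0484
  c term: (1×0.0880)² = 0.00774
  d term: (1×0.0660)² = 0.00436
Total = 0.0610. Share from d = 0.00436/0.0610 = 0.0714.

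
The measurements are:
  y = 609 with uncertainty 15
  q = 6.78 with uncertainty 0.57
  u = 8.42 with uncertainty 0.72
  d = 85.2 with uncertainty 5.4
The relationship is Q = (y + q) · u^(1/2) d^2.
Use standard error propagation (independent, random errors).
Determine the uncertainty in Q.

Let w = y + q = 616. δw = √(δy² + δq²) = √(225 + 0.325) = 15.0, so δw/w = 0.0244.
Q is then a monomial in w, u, d:
δQ/Q = √((δw/w)² + (½·δu/u)² + (2·δd/d)²) = √(0.000594 + 0.00183 + 0.0161) = 0.136
Q = 1.3e+07, so δQ = 0.136 × 1.3e+07 = 1.76e+06.

1.76e+06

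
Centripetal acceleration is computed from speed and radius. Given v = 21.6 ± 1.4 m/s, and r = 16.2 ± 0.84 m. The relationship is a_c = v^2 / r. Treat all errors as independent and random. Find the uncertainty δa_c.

4.02 m/s^2

Each factor contributes (exponent × relative error)² to (δa_c/a_c)²:
  (2·δv/v)² = (2×0.0648)² = 0.0168;  (-1·δr/r)² = (-1×0.0519)² = 0.00269
δa_c/a_c = √(0.0195) = 0.140
a_c = 28.8 m/s^2, so δa_c = 0.140 × 28.8 = 4.02 m/s^2.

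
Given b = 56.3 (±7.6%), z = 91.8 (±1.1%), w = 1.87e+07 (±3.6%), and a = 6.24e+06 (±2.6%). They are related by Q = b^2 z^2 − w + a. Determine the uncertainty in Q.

4.16e+06

Let p = b^2·z^2 = 2.67e+07. δp/p = √((2·δb/b)² + (2·δz/z)²) = √(0.0231 + 0.000484) = 0.154, so δp = 4.1e+06.
Q = p − w + a: δQ = √(δp² + δw² + δa²) = √(1.68e+13 + 4.53e+11 + 2.63e+10) = 4.16e+06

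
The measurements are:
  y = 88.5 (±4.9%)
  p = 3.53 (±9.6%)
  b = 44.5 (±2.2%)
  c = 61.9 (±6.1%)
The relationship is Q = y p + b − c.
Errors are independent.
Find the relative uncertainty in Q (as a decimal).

0.115

Let w = y·p = 312. δw/w = √((1·δy/y)² + (1·δp/p)²) = √(0.00240 + 0.00922) = 0.108, so δw = 33.7.
Q = w + b − c: δQ = √(δw² + δb² + δc²) = √(1130 + 0.958 + 14.3) = 33.9
Q = 295, so δQ/Q = 33.9/295 = 0.115.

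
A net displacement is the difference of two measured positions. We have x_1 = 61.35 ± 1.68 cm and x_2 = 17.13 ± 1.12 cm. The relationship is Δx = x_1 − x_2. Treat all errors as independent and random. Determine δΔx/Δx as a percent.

For a sum/difference, combine absolute errors in quadrature:
  (δx_1)² = 2.82;  (δx_2)² = 1.25
δΔx = √(4.08) = 2.02 cm
Δx = 44.22 cm, so δΔx/Δx = 2.02/44.22 = 0.0457.

4.57%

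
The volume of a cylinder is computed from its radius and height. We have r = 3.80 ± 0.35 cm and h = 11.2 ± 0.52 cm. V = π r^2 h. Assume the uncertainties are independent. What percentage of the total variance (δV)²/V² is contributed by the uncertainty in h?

(δV/V)² = (2·δr/r)² + (1·δh/h)²
  r term: (2×0.0921)² = 0.0339
  h term: (1×0.0464)² = 0.00216
Total = 0.0361. Share from h = 0.00216/0.0361 = 0.0597.

5.97%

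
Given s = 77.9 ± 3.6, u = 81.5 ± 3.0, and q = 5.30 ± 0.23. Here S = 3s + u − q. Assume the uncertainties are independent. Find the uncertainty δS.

Absolute uncertainties add in quadrature for a linear combination:
  (3·δs)² = 117;  (δu)² = 9.00;  (δq)² = 0.0529
δS = √(126) = 11.2

11.2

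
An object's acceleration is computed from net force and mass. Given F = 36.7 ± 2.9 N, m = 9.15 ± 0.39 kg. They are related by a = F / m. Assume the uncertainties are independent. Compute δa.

Relative error in a monomial: (δa/a)² = Σ (nᵢ · δxᵢ/xᵢ)².
  (1·δF/F)² = (1×0.0790)² = 0.00624;  (-1·δm/m)² = (-1×0.0426)² = 0.00182
δa/a = √(0.00806) = 0.0898
a = 4.01 m/s^2, so δa = 0.0898 × 4.01 = 0.360 m/s^2.

0.360 m/s^2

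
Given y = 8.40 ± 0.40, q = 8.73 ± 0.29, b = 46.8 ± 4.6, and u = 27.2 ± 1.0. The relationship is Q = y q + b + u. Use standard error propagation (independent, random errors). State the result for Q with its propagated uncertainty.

Let p = y·q = 73.3. δp/p = √((1·δy/y)² + (1·δq/q)²) = √(0.00227 + 0.00110) = 0.0581, so δp = 4.26.
Q = p + b + u: δQ = √(δp² + δb² + δu²) = √(18.1 + 21.2 + 1.00) = 6.35
Q = 147.

147 ± 6.35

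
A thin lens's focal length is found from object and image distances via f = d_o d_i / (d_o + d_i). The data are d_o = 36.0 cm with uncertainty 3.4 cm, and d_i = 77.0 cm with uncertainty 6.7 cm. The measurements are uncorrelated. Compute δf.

∂f/∂d_o = (d_i/(d_o+d_i))² = 0.464;  ∂f/∂d_i = (d_o/(d_o+d_i))² = 0.101
δf = √((∂f/∂d_o · δd_o)² + (∂f/∂d_i · δd_i)²) = √(2.49 + 0.462) = 1.72 cm

1.72 cm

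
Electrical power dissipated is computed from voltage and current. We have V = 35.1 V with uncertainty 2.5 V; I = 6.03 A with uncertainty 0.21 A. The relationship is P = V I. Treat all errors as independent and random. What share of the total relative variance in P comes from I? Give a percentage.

19.3%

(δP/P)² = (1·δV/V)² + (1·δI/I)²
  V term: (1×0.0712)² = 0.00507
  I term: (1×0.0348)² = 0.00121
Total = 0.00629. Share from I = 0.00121/0.00629 = 0.193.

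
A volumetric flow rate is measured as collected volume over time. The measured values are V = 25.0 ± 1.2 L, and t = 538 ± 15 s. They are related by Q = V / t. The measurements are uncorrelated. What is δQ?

Products/powers → add relative errors in quadrature, weighted by exponent:
  (1·δV/V)² = (1×0.0480)² = 0.00230;  (-1·δt/t)² = (-1×0.0279)² = 0.000777
δQ/Q = √(0.00308) = 0.0555
Q = 0.0465 L/s, so δQ = 0.0555 × 0.0465 = 0.00258 L/s.

0.00258 L/s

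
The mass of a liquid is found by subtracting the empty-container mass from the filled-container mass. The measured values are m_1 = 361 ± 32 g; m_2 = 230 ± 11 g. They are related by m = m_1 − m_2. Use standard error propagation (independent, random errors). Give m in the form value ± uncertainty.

Each term contributes (cᵢ δxᵢ)² to (δm)²:
  (δm_1)² = 1020;  (δm_2)² = 121
δm = √(1140) = 33.8 g
m = 131 g.

131 ± 33.8 g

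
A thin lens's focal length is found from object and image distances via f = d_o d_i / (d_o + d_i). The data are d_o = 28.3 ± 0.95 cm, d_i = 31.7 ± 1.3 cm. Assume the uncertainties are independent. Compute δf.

∂f/∂d_o = (d_i/(d_o+d_i))² = 0.279;  ∂f/∂d_i = (d_o/(d_o+d_i))² = 0.222
δf = √((∂f/∂d_o · δd_o)² + (∂f/∂d_i · δd_i)²) = √(0.0703 + 0.0836) = 0.392 cm

0.392 cm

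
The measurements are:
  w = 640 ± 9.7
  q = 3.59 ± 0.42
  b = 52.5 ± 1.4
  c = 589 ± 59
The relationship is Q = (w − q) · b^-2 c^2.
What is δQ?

Let u = w − q = 636. δu = √(δw² + δq²) = √(94.1 + 0.176) = 9.71, so δu/u = 0.0153.
Q is then a monomial in u, b, c:
δQ/Q = √((δu/u)² + (-2·δb/b)² + (2·δc/c)²) = √(0.000233 + 0.00284 + 0.0401) = 0.208
Q = 80100, so δQ = 0.208 × 80100 = 16700.

16700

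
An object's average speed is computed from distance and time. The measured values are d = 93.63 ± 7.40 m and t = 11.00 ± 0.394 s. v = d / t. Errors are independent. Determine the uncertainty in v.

Since v is a product/quotient, work with relative uncertainties:
  (1·δd/d)² = (1×0.0790)² = 0.00625;  (-1·δt/t)² = (-1×0.0358)² = 0.00128
δv/v = √(0.00753) = 0.0868
v = 8.512 m/s, so δv = 0.0868 × 8.512 = 0.739 m/s.

0.739 m/s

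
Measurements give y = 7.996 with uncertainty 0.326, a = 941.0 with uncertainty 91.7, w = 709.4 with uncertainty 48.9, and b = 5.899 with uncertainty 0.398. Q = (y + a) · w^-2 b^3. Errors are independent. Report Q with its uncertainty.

Let u = y + a = 949.0. δu = √(δy² + δa²) = √(0.106 + 8410) = 91.7, so δu/u = 0.0966.
Q is then a monomial in u, w, b:
δQ/Q = √((δu/u)² + (-2·δw/w)² + (3·δb/b)²) = √(0.00934 + 0.0190 + 0.0410) = 0.263
Q = 0.3871, so δQ = 0.263 × 0.3871 = 0.102.

0.3871 ± 0.102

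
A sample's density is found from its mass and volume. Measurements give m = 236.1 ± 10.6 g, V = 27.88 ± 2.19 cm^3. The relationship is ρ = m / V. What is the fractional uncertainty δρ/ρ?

Since ρ is a product/quotient, work with relative uncertainties:
  (1·δm/m)² = (1×0.0449)² = 0.00202;  (-1·δV/V)² = (-1×0.0786)² = 0.00617
δρ/ρ = √(0.00819) = 0.0905

0.0905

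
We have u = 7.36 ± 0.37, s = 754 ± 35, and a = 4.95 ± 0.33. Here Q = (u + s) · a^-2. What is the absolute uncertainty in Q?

4.38

Let w = u + s = 761. δw = √(δu² + δs²) = √(0.137 + 1220) = 35.0, so δw/w = 0.0460.
Q is then a monomial in w, a:
δQ/Q = √((δw/w)² + (-2·δa/a)²) = √(0.00211 + 0.0178) = 0.141
Q = 31.1, so δQ = 0.141 × 31.1 = 4.38.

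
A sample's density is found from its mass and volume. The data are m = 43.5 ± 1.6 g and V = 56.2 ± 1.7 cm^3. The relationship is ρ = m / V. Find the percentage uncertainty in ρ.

4.76%

ρ is a product of powers, so relative uncertainties combine in quadrature:
  (1·δm/m)² = (1×0.0368)² = 0.00135;  (-1·δV/V)² = (-1×0.0302)² = 0.000915
δρ/ρ = √(0.00227) = 0.0476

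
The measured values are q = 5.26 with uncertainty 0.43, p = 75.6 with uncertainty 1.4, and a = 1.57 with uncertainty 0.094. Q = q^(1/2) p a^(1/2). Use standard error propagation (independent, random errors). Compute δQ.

Relative error in a monomial: (δQ/Q)² = Σ (nᵢ · δxᵢ/xᵢ)².
  (½·δq/q)² = (0.5×0.0817)² = 0.00167;  (1·δp/p)² = (1×0.0185)² = 0.000343;  (½·δa/a)² = (0.5×0.0599)² = 0.000896
δQ/Q = √(0.00291) = 0.0539
Q = 217, so δQ = 0.0539 × 217 = 11.7.

11.7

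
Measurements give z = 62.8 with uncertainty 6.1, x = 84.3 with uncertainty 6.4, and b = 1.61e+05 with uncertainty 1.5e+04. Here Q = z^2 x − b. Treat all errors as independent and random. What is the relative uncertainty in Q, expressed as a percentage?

Let p = z^2·x = 3.32e+05. δp/p = √((2·δz/z)² + (1·δx/x)²) = √(0.0377 + 0.00576) = 0.209, so δp = 69300.
Q = p − b: δQ = √(δp² + δb²) = √(4.81e+09 + 2.25e+08) = 70900
Q = 1.71e+05, so δQ/Q = 70900/1.71e+05 = 0.414.

41.4%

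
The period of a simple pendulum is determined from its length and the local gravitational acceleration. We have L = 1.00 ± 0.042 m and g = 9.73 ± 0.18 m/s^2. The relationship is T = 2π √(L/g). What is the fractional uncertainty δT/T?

Relative error in a monomial: (δT/T)² = Σ (nᵢ · δxᵢ/xᵢ)².
  (½·δL/L)² = (0.5×0.0420)² = 0.000441;  (−½·δg/g)² = (-0.5×0.0185)² = 8.56e-05
δT/T = √(0.000527) = 0.0229

0.0229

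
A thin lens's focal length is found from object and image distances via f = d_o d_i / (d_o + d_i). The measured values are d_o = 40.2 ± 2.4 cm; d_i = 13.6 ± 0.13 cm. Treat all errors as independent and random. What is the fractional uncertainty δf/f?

0.0167

∂f/∂d_o = (d_i/(d_o+d_i))² = 0.0639;  ∂f/∂d_i = (d_o/(d_o+d_i))² = 0.558
δf = √((∂f/∂d_o · δd_o)² + (∂f/∂d_i · δd_i)²) = √(0.0235 + 0.00527) = 0.170 cm
f = 10.2 cm, so δf/f = 0.170/10.2 = 0.0167.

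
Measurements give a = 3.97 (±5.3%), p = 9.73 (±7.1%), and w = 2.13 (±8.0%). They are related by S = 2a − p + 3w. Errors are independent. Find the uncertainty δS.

0.957

For a sum/difference, combine absolute errors in quadrature:
  (2·δa)² = 0.177;  (δp)² = 0.477;  (3·δw)² = 0.261
δS = √(0.916) = 0.957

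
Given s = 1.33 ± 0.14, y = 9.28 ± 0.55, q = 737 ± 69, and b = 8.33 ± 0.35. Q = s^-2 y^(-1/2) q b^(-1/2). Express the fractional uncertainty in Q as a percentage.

23.3%

Relative error in a monomial: (δQ/Q)² = Σ (nᵢ · δxᵢ/xᵢ)².
  (-2·δs/s)² = (-2×0.105)² = 0.0443;  (−½·δy/y)² = (-0.5×0.0593)² = 0.000878;  (1·δq/q)² = (1×0.0936)² = 0.00877;  (−½·δb/b)² = (-0.5×0.0420)² = 0.000441
δQ/Q = √(0.0544) = 0.233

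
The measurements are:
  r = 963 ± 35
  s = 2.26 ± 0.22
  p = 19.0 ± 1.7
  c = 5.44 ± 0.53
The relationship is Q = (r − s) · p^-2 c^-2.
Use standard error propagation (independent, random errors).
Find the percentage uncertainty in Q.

Let u = r − s = 961. δu = √(δr² + δs²) = √(1220 + 0.0484) = 35.0, so δu/u = 0.0364.
Q is then a monomial in u, p, c:
δQ/Q = √((δu/u)² + (-2·δp/p)² + (-2·δc/c)²) = √(0.00133 + 0.0320 + 0.0380) = 0.267

26.7%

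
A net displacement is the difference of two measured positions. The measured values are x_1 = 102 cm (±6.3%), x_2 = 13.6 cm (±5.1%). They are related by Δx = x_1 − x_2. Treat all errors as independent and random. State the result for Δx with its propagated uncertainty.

For a sum/difference, combine absolute errors in quadrature:
  (δx_1)² = 41.3;  (δx_2)² = 0.481
δΔx = √(41.8) = 6.46 cm
Δx = 88.4 cm.

88.4 ± 6.46 cm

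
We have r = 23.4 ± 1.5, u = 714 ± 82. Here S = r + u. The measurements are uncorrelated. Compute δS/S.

Sums and differences: (δS)² = Σ (cᵢ δxᵢ)².
  (δr)² = 2.25;  (δu)² = 6720
δS = √(6730) = 82.0
S = 737, so δS/S = 82.0/737 = 0.111.

0.111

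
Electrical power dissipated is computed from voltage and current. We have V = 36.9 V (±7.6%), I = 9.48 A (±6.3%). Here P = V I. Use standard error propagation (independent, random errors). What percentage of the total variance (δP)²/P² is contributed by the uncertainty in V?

59.3%

(δP/P)² = (1·δV/V)² + (1·δI/I)²
  V term: (1×0.0760)² = 0.00578
  I term: (1×0.0630)² = 0.00397
Total = 0.00975. Share from V = 0.00578/0.00975 = 0.593.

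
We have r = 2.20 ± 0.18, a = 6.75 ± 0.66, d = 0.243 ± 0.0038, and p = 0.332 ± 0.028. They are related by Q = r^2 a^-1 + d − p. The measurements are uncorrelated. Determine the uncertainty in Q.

0.140

Let w = r^2·a^-1 = 0.717. δw/w = √((2·δr/r)² + (-1·δa/a)²) = √(0.0268 + 0.00956) = 0.191, so δw = 0.137.
Q = w + d − p: δQ = √(δw² + δd² + δp²) = √(0.0187 + 1.44e-05 + 0.000784) = 0.140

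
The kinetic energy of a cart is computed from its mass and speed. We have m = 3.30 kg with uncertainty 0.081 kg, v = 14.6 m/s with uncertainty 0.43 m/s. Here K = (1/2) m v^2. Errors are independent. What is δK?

Relative error in a monomial: (δK/K)² = Σ (nᵢ · δxᵢ/xᵢ)².
  (1·δm/m)² = (1×0.0245)² = 0.000602;  (2·δv/v)² = (2×0.0295)² = 0.00347
δK/K = √(0.00407) = 0.0638
K = 352 J, so δK = 0.0638 × 352 = 22.4 J.

22.4 J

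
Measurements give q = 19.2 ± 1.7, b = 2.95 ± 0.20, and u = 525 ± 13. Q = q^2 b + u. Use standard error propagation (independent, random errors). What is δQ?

Let p = q^2·b = 1090. δp/p = √((2·δq/q)² + (1·δb/b)²) = √(0.0314 + 0.00460) = 0.190, so δp = 206.
Q = p + u: δQ = √(δp² + δu²) = √(42500 + 169) = 207

207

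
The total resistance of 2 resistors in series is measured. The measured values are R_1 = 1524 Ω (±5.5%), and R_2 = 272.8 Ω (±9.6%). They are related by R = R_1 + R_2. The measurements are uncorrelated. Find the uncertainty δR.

87.8 Ω

Sums and differences: (δR)² = Σ (cᵢ δxᵢ)².
  (δR_1)² = 7030;  (δR_2)² = 686
δR = √(7710) = 87.8 Ω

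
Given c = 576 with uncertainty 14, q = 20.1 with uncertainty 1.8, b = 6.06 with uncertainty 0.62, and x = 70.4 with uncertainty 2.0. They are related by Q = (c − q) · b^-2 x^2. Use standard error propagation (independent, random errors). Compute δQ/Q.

Let u = c − q = 556. δu = √(δc² + δq²) = √(196 + 3.24) = 14.1, so δu/u = 0.0254.
Q is then a monomial in u, b, x:
δQ/Q = √((δu/u)² + (-2·δb/b)² + (2·δx/x)²) = √(0.000645 + 0.0419 + 0.00323) = 0.214

0.214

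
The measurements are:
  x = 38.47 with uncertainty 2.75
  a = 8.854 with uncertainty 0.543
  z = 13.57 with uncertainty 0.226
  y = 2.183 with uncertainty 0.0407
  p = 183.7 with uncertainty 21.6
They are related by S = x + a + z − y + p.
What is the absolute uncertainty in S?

21.8

Sums and differences: (δS)² = Σ (cᵢ δxᵢ)².
  (δx)² = 7.56;  (δa)² = 0.295;  (δz)² = 0.0511;  (δy)² = 0.00166;  (δp)² = 467
δS = √(474) = 21.8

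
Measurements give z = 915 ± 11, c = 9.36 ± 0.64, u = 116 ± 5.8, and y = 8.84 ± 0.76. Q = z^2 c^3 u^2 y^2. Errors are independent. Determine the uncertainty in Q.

For a monomial Q ∝ z^2, c^3, u^2, y^2, fractional errors add in quadrature:
  (2·δz/z)² = (2×0.0120)² = 0.000578;  (3·δc/c)² = (3×0.0684)² = 0.0421;  (2·δu/u)² = (2×0.0500)² = 0.0100;  (2·δy/y)² = (2×0.0860)² = 0.0296
δQ/Q = √(0.0822) = 0.287
Q = 7.22e+14, so δQ = 0.287 × 7.22e+14 = 2.07e+14.

2.07e+14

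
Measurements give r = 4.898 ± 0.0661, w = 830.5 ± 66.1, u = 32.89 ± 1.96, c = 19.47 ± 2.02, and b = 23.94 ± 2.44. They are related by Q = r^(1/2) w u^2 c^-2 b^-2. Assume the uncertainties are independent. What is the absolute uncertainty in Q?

Each factor contributes (exponent × relative error)² to (δQ/Q)²:
  (½·δr/r)² = (0.5×0.0135)² = 4.55e-05;  (1·δw/w)² = (1×0.0796)² = 0.00633;  (2·δu/u)² = (2×0.0596)² = 0.0142;  (-2·δc/c)² = (-2×0.104)² = 0.0431;  (-2·δb/b)² = (-2×0.102)² = 0.0416
δQ/Q = √(0.105) = 0.324
Q = 9.152, so δQ = 0.324 × 9.152 = 2.97.

2.97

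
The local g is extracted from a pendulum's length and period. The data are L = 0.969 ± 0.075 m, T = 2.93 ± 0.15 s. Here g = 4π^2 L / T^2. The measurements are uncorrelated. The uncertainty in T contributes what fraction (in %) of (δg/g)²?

63.6%

(δg/g)² = (1·δL/L)² + (-2·δT/T)²
  L term: (1×0.0774)² = 0.00599
  T term: (-2×0.0512)² = 0.0105
Total = 0.0165. Share from T = 0.0105/0.0165 = 0.636.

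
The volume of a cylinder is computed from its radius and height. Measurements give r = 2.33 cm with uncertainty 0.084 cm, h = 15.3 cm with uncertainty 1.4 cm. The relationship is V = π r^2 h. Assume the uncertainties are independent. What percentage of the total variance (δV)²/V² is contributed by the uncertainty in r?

(δV/V)² = (2·δr/r)² + (1·δh/h)²
  r term: (2×0.0361)² = 0.00520
  h term: (1×0.0915)² = 0.00837
Total = 0.0136. Share from r = 0.00520/0.0136 = 0.383.

38.3%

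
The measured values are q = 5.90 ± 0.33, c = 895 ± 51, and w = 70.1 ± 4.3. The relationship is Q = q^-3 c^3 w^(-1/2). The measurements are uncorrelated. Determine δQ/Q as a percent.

24.1%

For a monomial Q ∝ q^-3, c^3, w^(-1/2), fractional errors add in quadrature:
  (-3·δq/q)² = (-3×0.0559)² = 0.0282;  (3·δc/c)² = (3×0.0570)² = 0.0292;  (−½·δw/w)² = (-0.5×0.0613)² = 0.000941
δQ/Q = √(0.0583) = 0.241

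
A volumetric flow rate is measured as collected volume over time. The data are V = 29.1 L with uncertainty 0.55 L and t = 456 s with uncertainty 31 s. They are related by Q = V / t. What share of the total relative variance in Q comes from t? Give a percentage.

(δQ/Q)² = (1·δV/V)² + (-1·δt/t)²
  V term: (1×0.0189)² = 0.000357
  t term: (-1×0.0680)² = 0.00462
Total = 0.00498. Share from t = 0.00462/0.00498 = 0.928.

92.8%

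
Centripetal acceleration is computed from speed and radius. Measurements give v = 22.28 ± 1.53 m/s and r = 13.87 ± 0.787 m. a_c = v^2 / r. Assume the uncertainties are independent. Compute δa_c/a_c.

0.149

Since a_c is a product/quotient, work with relative uncertainties:
  (2·δv/v)² = (2×0.0687)² = 0.0189;  (-1·δr/r)² = (-1×0.0567)² = 0.00322
δa_c/a_c = √(0.0221) = 0.149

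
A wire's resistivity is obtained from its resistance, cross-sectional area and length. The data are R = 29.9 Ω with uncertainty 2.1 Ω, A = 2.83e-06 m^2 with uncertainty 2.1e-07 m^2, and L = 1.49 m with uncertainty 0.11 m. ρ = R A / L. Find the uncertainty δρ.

For a monomial ρ ∝ R, A, L^-1, fractional errors add in quadrature:
  (1·δR/R)² = (1×0.0702)² = 0.00493;  (1·δA/A)² = (1×0.0742)² = 0.00551;  (-1·δL/L)² = (-1×0.0738)² = 0.00545
δρ/ρ = √(0.0159) = 0.126
ρ = 5.68e-05 Ω·m, so δρ = 0.126 × 5.68e-05 = 7.16e-06 Ω·m.

7.16e-06 Ω·m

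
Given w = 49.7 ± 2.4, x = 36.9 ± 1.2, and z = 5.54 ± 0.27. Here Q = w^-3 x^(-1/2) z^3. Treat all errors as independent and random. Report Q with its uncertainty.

Each factor contributes (exponent × relative error)² to (δQ/Q)²:
  (-3·δw/w)² = (-3×0.0483)² = 0.0210;  (−½·δx/x)² = (-0.5×0.0325)² = 0.000264;  (3·δz/z)² = (3×0.0487)² = 0.0214
δQ/Q = √(0.0426) = 0.206
Q = 0.000228, so δQ = 0.206 × 0.000228 = 4.71e-05.

(2.28 ± 0.471) × 10^-4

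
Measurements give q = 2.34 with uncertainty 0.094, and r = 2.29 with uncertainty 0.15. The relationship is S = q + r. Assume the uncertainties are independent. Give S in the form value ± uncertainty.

4.63 ± 0.177

Absolute uncertainties add in quadrature for a linear combination:
  (δq)² = 0.00884;  (δr)² = 0.0225
δS = √(0.0313) = 0.177
S = 4.63.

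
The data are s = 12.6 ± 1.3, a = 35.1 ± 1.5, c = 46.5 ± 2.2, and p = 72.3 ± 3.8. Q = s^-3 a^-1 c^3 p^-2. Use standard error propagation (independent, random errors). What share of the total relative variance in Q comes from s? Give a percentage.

(δQ/Q)² = (-3·δs/s)² + (-1·δa/a)² + (3·δc/c)² + (-2·δp/p)²
  s term: (-3×0.103)² = 0.0958
  a term: (-1×0.0427)² = 0.00183
  c term: (3×0.0473)² = 0.0201
  p term: (-2×0.0526)² = 0.0110
Total = 0.129. Share from s = 0.0958/0.129 = 0.744.

74.4%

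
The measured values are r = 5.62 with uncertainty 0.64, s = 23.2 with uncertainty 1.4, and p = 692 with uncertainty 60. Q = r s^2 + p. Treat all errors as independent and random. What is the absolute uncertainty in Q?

506

Let w = r·s^2 = 3020. δw/w = √((1·δr/r)² + (2·δs/s)²) = √(0.0130 + 0.0146) = 0.166, so δw = 502.
Q = w + p: δQ = √(δw² + δp²) = √(2.52e+05 + 3600) = 506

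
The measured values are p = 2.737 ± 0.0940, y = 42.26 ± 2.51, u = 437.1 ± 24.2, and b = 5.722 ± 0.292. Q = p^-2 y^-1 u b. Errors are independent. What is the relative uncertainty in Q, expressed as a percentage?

11.8%

Each factor contributes (exponent × relative error)² to (δQ/Q)²:
  (-2·δp/p)² = (-2×0.0343)² = 0.00472;  (-1·δy/y)² = (-1×0.0594)² = 0.00353;  (1·δu/u)² = (1×0.0554)² = 0.00307;  (1·δb/b)² = (1×0.0510)² = 0.00260
δQ/Q = √(0.0139) = 0.118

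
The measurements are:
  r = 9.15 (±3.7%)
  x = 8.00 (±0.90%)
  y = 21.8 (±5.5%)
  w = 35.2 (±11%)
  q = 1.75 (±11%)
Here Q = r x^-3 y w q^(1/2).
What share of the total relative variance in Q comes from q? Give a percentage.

14.9%

(δQ/Q)² = (1·δr/r)² + (-3·δx/x)² + (1·δy/y)² + (1·δw/w)² + (½·δq/q)²
  r term: (1×0.0370)² = 0.00137
  x term: (-3×0.00900)² = 0.000729
  y term: (1×0.0550)² = 0.00302
  w term: (1×0.110)² = 0.0121
  q term: (0.5×0.110)² = 0.00302
Total = 0.0202. Share from q = 0.00302/0.0202 = 0.149.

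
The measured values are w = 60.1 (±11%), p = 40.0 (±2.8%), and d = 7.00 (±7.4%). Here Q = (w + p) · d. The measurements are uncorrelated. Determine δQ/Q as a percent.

9.98%

Let u = w + p = 100. δu = √(δw² + δp²) = √(43.7 + 1.25) = 6.71, so δu/u = 0.0670.
Q is then a monomial in u, d:
δQ/Q = √((δu/u)² + (1·δd/d)²) = √(0.00449 + 0.00548) = 0.0998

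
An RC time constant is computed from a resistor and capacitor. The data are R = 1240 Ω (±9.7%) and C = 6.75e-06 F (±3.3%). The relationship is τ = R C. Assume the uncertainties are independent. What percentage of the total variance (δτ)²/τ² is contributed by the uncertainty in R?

89.6%

(δτ/τ)² = (1·δR/R)² + (1·δC/C)²
  R term: (1×0.0970)² = 0.00941
  C term: (1×0.0330)² = 0.00109
Total = 0.0105. Share from R = 0.00941/0.0105 = 0.896.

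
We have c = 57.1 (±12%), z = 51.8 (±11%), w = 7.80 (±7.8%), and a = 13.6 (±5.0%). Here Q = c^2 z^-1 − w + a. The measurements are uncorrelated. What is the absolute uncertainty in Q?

Let p = c^2·z^-1 = 62.9. δp/p = √((2·δc/c)² + (-1·δz/z)²) = √(0.0576 + 0.0121) = 0.264, so δp = 16.6.
Q = p − w + a: δQ = √(δp² + δw² + δa²) = √(276 + 0.370 + 0.462) = 16.6

16.6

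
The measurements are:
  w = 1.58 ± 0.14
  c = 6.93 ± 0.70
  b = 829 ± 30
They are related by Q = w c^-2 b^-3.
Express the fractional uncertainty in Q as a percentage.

Since Q is a product/quotient, work with relative uncertainties:
  (1·δw/w)² = (1×0.0886)² = 0.00785;  (-2·δc/c)² = (-2×0.101)² = 0.0408;  (-3·δb/b)² = (-3×0.0362)² = 0.0118
δQ/Q = √(0.0604) = 0.246

24.6%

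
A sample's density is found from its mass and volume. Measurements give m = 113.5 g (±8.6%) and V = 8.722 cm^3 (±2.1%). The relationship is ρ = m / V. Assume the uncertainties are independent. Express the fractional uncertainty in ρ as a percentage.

Each factor contributes (exponent × relative error)² to (δρ/ρ)²:
  (1·δm/m)² = (1×0.0860)² = 0.00740;  (-1·δV/V)² = (-1×0.0210)² = 0.000441
δρ/ρ = √(0.00784) = 0.0885

8.85%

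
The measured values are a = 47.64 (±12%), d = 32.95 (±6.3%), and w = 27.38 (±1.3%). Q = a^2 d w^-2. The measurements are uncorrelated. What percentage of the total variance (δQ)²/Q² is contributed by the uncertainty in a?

92.5%

(δQ/Q)² = (2·δa/a)² + (1·δd/d)² + (-2·δw/w)²
  a term: (2×0.120)² = 0.0576
  d term: (1×0.0630)² = 0.00397
  w term: (-2×0.0130)² = 0.000676
Total = 0.0622. Share from a = 0.0576/0.0622 = 0.925.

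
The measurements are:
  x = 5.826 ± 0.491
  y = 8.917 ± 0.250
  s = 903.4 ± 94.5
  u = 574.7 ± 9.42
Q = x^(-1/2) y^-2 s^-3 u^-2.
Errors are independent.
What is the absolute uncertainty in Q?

Q is a product of powers, so relative uncertainties combine in quadrature:
  (−½·δx/x)² = (-0.5×0.0843)² = 0.00178;  (-2·δy/y)² = (-2×0.0280)² = 0.00314;  (-3·δs/s)² = (-3×0.105)² = 0.0985;  (-2·δu/u)² = (-2×0.0164)² = 0.00107
δQ/Q = √(0.104) = 0.323
Q = 2.14e-17, so δQ = 0.323 × 2.14e-17 = 6.92e-18.

6.92e-18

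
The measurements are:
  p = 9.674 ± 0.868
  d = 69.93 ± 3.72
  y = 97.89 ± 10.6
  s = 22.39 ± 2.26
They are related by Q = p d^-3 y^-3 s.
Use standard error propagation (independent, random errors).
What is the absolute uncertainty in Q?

Each factor contributes (exponent × relative error)² to (δQ/Q)²:
  (1·δp/p)² = (1×0.0897)² = 0.00805;  (-3·δd/d)² = (-3×0.0532)² = 0.0255;  (-3·δy/y)² = (-3×0.108)² = 0.106;  (1·δs/s)² = (1×0.101)² = 0.0102
δQ/Q = √(0.149) = 0.386
Q = 6.752e-10, so δQ = 0.386 × 6.752e-10 = 2.61e-10.

2.61e-10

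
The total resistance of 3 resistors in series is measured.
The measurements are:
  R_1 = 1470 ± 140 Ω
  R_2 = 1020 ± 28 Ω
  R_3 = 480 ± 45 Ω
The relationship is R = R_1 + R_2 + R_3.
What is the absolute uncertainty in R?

Sums and differences: (δR)² = Σ (cᵢ δxᵢ)².
  (δR_1)² = 19600;  (δR_2)² = 784;  (δR_3)² = 2020
δR = √(22400) = 150 Ω

150 Ω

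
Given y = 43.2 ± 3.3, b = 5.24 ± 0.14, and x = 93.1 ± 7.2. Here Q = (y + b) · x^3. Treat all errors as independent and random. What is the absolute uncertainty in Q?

Let u = y + b = 48.4. δu = √(δy² + δb²) = √(10.9 + 0.0196) = 3.30, so δu/u = 0.0682.
Q is then a monomial in u, x:
δQ/Q = √((δu/u)² + (3·δx/x)²) = √(0.00465 + 0.0538) = 0.242
Q = 3.91e+07, so δQ = 0.242 × 3.91e+07 = 9.45e+06.

9.45e+06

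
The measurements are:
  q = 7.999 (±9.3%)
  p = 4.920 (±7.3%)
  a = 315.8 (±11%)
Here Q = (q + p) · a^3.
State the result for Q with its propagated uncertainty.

(4.069 ± 1.37) × 10^8

Let u = q + p = 12.92. δu = √(δq² + δp²) = √(0.553 + 0.129) = 0.826, so δu/u = 0.0639.
Q is then a monomial in u, a:
δQ/Q = √((δu/u)² + (3·δa/a)²) = √(0.00409 + 0.109) = 0.336
Q = 4.069e+08, so δQ = 0.336 × 4.069e+08 = 1.37e+08.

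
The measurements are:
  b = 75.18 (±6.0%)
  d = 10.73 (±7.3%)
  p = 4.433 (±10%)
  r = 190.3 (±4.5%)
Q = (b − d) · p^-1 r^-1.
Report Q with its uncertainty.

Let u = b − d = 64.45. δu = √(δb² + δd²) = √(20.3 + 0.614) = 4.58, so δu/u = 0.0710.
Q is then a monomial in u, p, r:
δQ/Q = √((δu/u)² + (-1·δp/p)² + (-1·δr/r)²) = √(0.00505 + 0.0100 + 0.00202) = 0.131
Q = 0.07640, so δQ = 0.131 × 0.07640 = 0.00998.

0.07640 ± 0.00998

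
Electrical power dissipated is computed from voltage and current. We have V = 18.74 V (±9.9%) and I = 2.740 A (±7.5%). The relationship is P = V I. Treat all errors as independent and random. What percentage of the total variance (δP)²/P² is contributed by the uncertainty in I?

36.5%

(δP/P)² = (1·δV/V)² + (1·δI/I)²
  V term: (1×0.0990)² = 0.00980
  I term: (1×0.0750)² = 0.00562
Total = 0.0154. Share from I = 0.00562/0.0154 = 0.365.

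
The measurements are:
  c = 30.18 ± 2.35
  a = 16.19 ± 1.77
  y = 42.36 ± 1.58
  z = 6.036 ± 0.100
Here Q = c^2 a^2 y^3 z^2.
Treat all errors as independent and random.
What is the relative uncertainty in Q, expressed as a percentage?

29.3%

For a monomial Q ∝ c^2, a^2, y^3, z^2, fractional errors add in quadrature:
  (2·δc/c)² = (2×0.0779)² = 0.0243;  (2·δa/a)² = (2×0.109)² = 0.0478;  (3·δy/y)² = (3×0.0373)² = 0.0125;  (2·δz/z)² = (2×0.0166)² = 0.00110
δQ/Q = √(0.0857) = 0.293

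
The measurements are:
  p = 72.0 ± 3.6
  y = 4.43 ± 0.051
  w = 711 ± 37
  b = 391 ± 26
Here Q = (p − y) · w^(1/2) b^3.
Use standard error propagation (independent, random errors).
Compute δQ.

2.24e+10

Let u = p − y = 67.6. δu = √(δp² + δy²) = √(13.0 + 0.00260) = 3.60, so δu/u = 0.0533.
Q is then a monomial in u, w, b:
δQ/Q = √((δu/u)² + (½·δw/w)² + (3·δb/b)²) = √(0.00284 + 0.000677 + 0.0398) = 0.208
Q = 1.08e+11, so δQ = 0.208 × 1.08e+11 = 2.24e+10.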